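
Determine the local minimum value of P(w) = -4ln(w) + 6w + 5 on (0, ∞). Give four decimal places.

10.6219

P'(w) = -4/w + 6 = 0 gives w = 2/3.
P''(w) = 4/w², which is positive for w > 0, so this is a local minimum.
P(2/3) = -4·ln(2/3) + 4 + 5 ≈ 10.6219.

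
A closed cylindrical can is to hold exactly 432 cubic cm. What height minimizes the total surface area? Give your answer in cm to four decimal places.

8.1934

With radius r and height h, πr²h = 432 so h = 432/(πr²), and S(r) = 2πr² + 2πrh = 2πr² + 2·432/r.
S'(r) = 4πr − 2·432/r² = 0 ⇒ r³ = 432/(2π), so r ≈ 4.0967 and h = 2r ≈ 8.1934.
S''(r) = 4π + 4·432/r³ > 0, so this is the minimum; S ≈ 316.3518.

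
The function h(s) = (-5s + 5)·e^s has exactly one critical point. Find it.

By the product rule, h'(s) = (-5s)·e^s. Since e^s > 0, the only critical point is s = 0.
h''(0) has the same sign as -5 < 0, so this is a local maximum.
h(0) = (5)·e^(0) ≈ 5.0000.

0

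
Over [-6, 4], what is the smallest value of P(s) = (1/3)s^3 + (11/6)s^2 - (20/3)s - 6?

-878/81

The derivative is s^2 + (11/3)s - 20/3, which vanishes at s = -5 and s = 4/3.
Compare values at every candidate in [-6, 4]: P(-6) = 28; P(-5) = 63/2; P(4/3) = -878/81; P(4) = 18.
The minimum over the interval is -878/81, attained at s = 4/3.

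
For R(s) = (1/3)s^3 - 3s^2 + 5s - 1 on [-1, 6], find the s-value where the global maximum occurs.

1

Differentiating, R'(s) = s^2 - 6s + 5; which vanishes at s = 1 and s = 5.
Evaluating at the critical points and endpoints: R(-1) = -28/3,  R(1) = 4/3,  R(5) = -28/3,  R(6) = -7.
Hence the absolute maximum is 4/3 at s = 1.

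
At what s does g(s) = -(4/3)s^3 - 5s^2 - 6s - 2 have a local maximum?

Critical points: g'(s) = -4s^2 - 10s - 6 vanishes at s = -3/2, -1.
g''(s) = -8s - 10. g''(-3/2) = 2 > 0 ⇒ local minimum; g''(-1) = -2 < 0 ⇒ local maximum.
So the local maximum value is g(-1) = 1/3.

-1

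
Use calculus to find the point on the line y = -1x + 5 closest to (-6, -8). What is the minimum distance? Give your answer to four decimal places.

13.4350

Minimize D(x)^2 = (x + 6)^2 + (-x + 13)^2.
d/dx[D^2] = 2(x + 6) + 2·(-1)·(-x + 13) = 0 ⇒ x = 7/2.
Then y = 3/2 and the distance is √(361/2) ≈ 13.4350.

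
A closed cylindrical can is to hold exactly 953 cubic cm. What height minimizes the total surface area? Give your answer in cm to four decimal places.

10.6660

With radius r and height h, πr²h = 953 so h = 953/(πr²), and S(r) = 2πr² + 2πrh = 2πr² + 2·953/r.
S'(r) = 4πr − 2·953/r² = 0 ⇒ r³ = 953/(2π), so r ≈ 5.3330 and h = 2r ≈ 10.6660.
S''(r) = 4π + 4·953/r³ > 0, so this is the minimum; S ≈ 536.0967.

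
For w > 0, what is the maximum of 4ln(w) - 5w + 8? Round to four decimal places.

3.1074

P'(w) = 4/w − 5 = 0 gives w = 4/5.
P''(w) = -4/w², which is negative for w > 0, so this is a local maximum.
P(4/5) = 4·ln(4/5) - 4 + 8 ≈ 3.1074.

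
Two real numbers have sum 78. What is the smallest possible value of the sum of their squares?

With a + b = 78, a^2 + b^2 = a^2 + (78 − a)^2.
The derivative 2a − 2(78 − a) = 4a − 156 vanishes at a = 39; second derivative 4 > 0, a minimum.
The minimum is 2·(39)^2 = 3042.

3042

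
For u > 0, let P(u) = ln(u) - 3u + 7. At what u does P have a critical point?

P'(u) = 1/u − 3 = 0 gives u = 1/3.
P''(u) = -1/u², which is negative for u > 0, so this is a local maximum.
P(1/3) = 1·ln(1/3) - 1 + 7 ≈ 4.9014.

1/3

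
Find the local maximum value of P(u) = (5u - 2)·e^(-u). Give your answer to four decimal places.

1.2330

Differentiating with the product rule gives P'(u) = (-5u + 7)·e^(-u). Since e^(-u) > 0, the only critical point is u = 7/5.
P''(7/5) has the same sign as -5 < 0, so this is a local maximum.
P(7/5) = (5)·e^(-7/5) ≈ 1.2330.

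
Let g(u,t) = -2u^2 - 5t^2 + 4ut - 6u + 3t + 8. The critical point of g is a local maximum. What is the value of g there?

∂g/∂u = -4u + 4t - 6 = 0 and ∂g/∂t = 4u - 10t + 3 = 0, so (u, t) = (-2, -1/2).
The Hessian has g_{uu} = -4, g_{tt} = -10, g_{ut} = 4, giving D = 24 > 0 with g_{uu} < 0, so the point is a local maximum.
g(-2, -1/2) = 53/4.

53/4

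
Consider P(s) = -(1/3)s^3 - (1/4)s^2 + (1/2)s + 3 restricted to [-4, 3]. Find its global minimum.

Differentiating, P'(s) = -s^2 - (1/2)s + 1/2; which vanishes at s = -1 and s = 1/2.
Candidates: P(-4) = 55/3, P(-1) = 31/12, P(1/2) = 151/48, P(3) = -27/4.
The minimum over the interval is -27/4, attained at s = 3.

-27/4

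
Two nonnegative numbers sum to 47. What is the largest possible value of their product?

2209/4

With x + y = 47, the product is P(x) = x(47 − x).
P'(x) = 47 − 2x = 0 gives x = 47/2; P'' = −2 < 0, so this is the maximum.
P = 47/2·47/2 = 2209/4.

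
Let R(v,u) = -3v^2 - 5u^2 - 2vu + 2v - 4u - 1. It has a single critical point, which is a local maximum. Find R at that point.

∂R/∂v = -6v - 2u + 2 = 0 and ∂R/∂u = -2v - 10u - 4 = 0, so (v, u) = (1/2, -1/2).
The Hessian has R_{vv} = -6, R_{uu} = -10, R_{vu} = -2, giving D = 56 > 0 with R_{vv} < 0, so the point is a local maximum.
R(1/2, -1/2) = 1/2.

1/2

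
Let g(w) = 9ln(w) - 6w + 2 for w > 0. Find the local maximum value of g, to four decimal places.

g'(w) = 9/w − 6 = 0 gives w = 3/2.
g''(w) = -9/w², which is negative for w > 0, so this is a local maximum.
g(3/2) = 9·ln(3/2) - 9 + 2 ≈ -3.3508.

-3.3508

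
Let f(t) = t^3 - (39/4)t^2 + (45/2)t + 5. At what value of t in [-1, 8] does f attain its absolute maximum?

The derivative is 3t^2 - (39/2)t + 45/2, which vanishes at t = 3/2 and t = 5.
Candidates: f(-1) = -113/4,  f(3/2) = 323/16,  f(5) = -5/4,  f(8) = 73.
So the maximum is f(8) = 73.

8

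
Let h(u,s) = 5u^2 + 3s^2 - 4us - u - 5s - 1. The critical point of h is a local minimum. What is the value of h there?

∂h/∂u = 10u - 4s - 1 = 0 and ∂h/∂s = -4u + 6s - 5 = 0, so (u, s) = (13/22, 27/22).
The Hessian has h_{uu} = 10, h_{ss} = 6, h_{us} = -4, giving D = 44 > 0 with h_{uu} > 0, so the point is a local minimum.
h(13/22, 27/22) = -48/11.

-48/11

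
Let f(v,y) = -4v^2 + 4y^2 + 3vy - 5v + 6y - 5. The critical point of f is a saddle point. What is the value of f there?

∂f/∂v = -8v + 3y - 5 = 0 and ∂f/∂y = 3v + 8y + 6 = 0, so (v, y) = (-58/73, -33/73).
The Hessian has f_{vv} = -8, f_{yy} = 8, f_{vy} = 3, giving D = -73 < 0, so the point is a saddle point.
f(-58/73, -33/73) = -319/73.

-319/73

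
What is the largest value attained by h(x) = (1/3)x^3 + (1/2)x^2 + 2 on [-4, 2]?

20/3

Differentiating, h'(x) = x^2 + x; which vanishes at x = -1 and x = 0.
Evaluating at the critical points and endpoints: h(-4) = -34/3, h(-1) = 13/6, h(0) = 2, h(2) = 20/3.
So the maximum is h(2) = 20/3.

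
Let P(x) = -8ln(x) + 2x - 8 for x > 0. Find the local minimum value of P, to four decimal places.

P'(x) = -8/x + 2 = 0 gives x = 4.
P''(x) = 8/x², which is positive for x > 0, so this is a local minimum.
P(4) = -8·ln(4) + 8 - 8 ≈ -11.0904.

-11.0904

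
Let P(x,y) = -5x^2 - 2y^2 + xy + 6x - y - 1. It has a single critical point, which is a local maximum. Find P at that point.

∂P/∂x = -10x + y + 6 = 0 and ∂P/∂y = x - 4y - 1 = 0, so (x, y) = (23/39, -4/39).
The Hessian has P_{xx} = -10, P_{yy} = -4, P_{xy} = 1, giving D = 39 > 0 with P_{xx} < 0, so the point is a local maximum.
P(23/39, -4/39) = 32/39.

32/39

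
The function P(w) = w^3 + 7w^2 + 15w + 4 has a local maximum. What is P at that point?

-5

P'(w) = 3w^2 + 14w + 15 = 0 at w = -3, -5/3.
Second-derivative test with P''(w) = 6w + 14: P''(-3) = -4 < 0 ⇒ local maximum; P''(-5/3) = 4 > 0 ⇒ local minimum.
So the local maximum value is P(-3) = -5.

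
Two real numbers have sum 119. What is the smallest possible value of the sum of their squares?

14161/2

With a + b = 119, a^2 + b^2 = a^2 + (119 − a)^2.
The derivative 2a − 2(119 − a) = 4a − 238 vanishes at a = 119/2; second derivative 4 > 0, a minimum.
The minimum is 2·(119/2)^2 = 14161/2.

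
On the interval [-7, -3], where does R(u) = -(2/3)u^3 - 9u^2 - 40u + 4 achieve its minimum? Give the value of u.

Differentiating, R'(u) = -2u^2 - 18u - 40; which vanishes at u = -5 and u = -4.
Compare values at every candidate in [-7, -3]: R(-7) = 215/3,  R(-5) = 187/3,  R(-4) = 188/3,  R(-3) = 61.
So the minimum is R(-3) = 61.

-3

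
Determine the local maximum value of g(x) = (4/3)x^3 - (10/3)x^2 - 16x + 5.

Critical points: g'(x) = 4x^2 - (20/3)x - 16 vanishes at x = -4/3, 3.
Second-derivative test with g''(x) = 8x - 20/3: g''(-4/3) = -52/3 < 0 ⇒ local maximum; g''(3) = 52/3 > 0 ⇒ local minimum.
So the local maximum value is g(-4/3) = 1397/81.

1397/81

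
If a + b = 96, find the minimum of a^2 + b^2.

4608

With a + b = 96, a^2 + b^2 = a^2 + (96 − a)^2.
The derivative 2a − 2(96 − a) = 4a − 192 vanishes at a = 48; second derivative 4 > 0, a minimum.
The minimum is 2·(48)^2 = 4608.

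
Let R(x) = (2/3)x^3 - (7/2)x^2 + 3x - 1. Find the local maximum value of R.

R'(x) = 2x^2 - 7x + 3. Setting R'(x) = 0 gives x ∈ {1/2, 3}.
Second-derivative test with R''(x) = 4x - 7: R''(1/2) = -5 < 0 ⇒ local maximum; R''(3) = 5 > 0 ⇒ local minimum.
So the local maximum value is R(1/2) = -7/24.

-7/24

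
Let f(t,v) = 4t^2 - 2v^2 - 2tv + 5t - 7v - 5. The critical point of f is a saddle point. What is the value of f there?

-26/9

∂f/∂t = 8t - 2v + 5 = 0 and ∂f/∂v = -2t - 4v - 7 = 0, so (t, v) = (-17/18, -23/18).
The Hessian has f_{tt} = 8, f_{vv} = -4, f_{tv} = -2, giving D = -36 < 0, so the point is a saddle point.
f(-17/18, -23/18) = -26/9.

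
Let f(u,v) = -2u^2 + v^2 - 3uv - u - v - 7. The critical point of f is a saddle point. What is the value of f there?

-117/17

∂f/∂u = -4u - 3v - 1 = 0 and ∂f/∂v = -3u + 2v - 1 = 0, so (u, v) = (-5/17, 1/17).
The Hessian has f_{uu} = -4, f_{vv} = 2, f_{uv} = -3, giving D = -17 < 0, so the point is a saddle point.
f(-5/17, 1/17) = -117/17.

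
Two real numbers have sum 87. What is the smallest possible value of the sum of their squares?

7569/2

With a + b = 87, a^2 + b^2 = a^2 + (87 − a)^2.
The derivative 2a − 2(87 − a) = 4a − 174 vanishes at a = 87/2; second derivative 4 > 0, a minimum.
The minimum is 2·(87/2)^2 = 7569/2.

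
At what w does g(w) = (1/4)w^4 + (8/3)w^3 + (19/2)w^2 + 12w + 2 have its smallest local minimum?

-1

g'(w) = w^3 + 8w^2 + 19w + 12 = 0 at w = -4, -3, -1.
Since g''(w) = 3w^2 + 16w + 19, we get g''(-4) = 3 > 0 ⇒ local minimum; g''(-3) = -2 < 0 ⇒ local maximum; g''(-1) = 6 > 0 ⇒ local minimum.
The smallest local minimum is g(-1) = -35/12.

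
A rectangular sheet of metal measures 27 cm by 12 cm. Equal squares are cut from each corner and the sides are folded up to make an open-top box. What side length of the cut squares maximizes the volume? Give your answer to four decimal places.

2.5949

With cut size x, the volume is V(x) = x(27 − 2x)(12 − 2x) for 0 < x < 6.
V'(x) = 12x^2 − 156x + 324. Setting V'(x) = 0 gives x ≈ 2.5949 (the root in (0, 6)).
V''(x) = 24x − 156 is negative there, so this is the maximum; V ≈ 385.4252.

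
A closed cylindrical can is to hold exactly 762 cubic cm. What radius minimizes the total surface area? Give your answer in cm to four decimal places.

With radius r and height h, πr²h = 762 so h = 762/(πr²), and S(r) = 2πr² + 2πrh = 2πr² + 2·762/r.
S'(r) = 4πr − 2·762/r² = 0 ⇒ r³ = 762/(2π), so r ≈ 4.9498 and h = 2r ≈ 9.8997.
S''(r) = 4π + 4·762/r³ > 0, so this is the minimum; S ≈ 461.8325.

4.9498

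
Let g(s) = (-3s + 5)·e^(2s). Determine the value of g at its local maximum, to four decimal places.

15.4684

Differentiating with the product rule gives g'(s) = (-6s + 7)·e^(2s). Since e^(2s) > 0, the only critical point is s = 7/6.
g''(7/6) has the same sign as -6 < 0, so this is a local maximum.
g(7/6) = (3/2)·e^(7/3) ≈ 15.4684.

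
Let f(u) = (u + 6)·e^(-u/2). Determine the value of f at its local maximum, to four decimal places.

Differentiating with the product rule gives f'(u) = (-(1/2)u - 2)·e^(-u/2). Since e^(-u/2) > 0, the only critical point is u = -4.
f''(-4) has the same sign as -1/2 < 0, so this is a local maximum.
f(-4) = (2)·e^(2) ≈ 14.7781.

14.7781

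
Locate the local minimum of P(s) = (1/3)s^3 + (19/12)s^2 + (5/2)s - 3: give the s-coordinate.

Critical points: P'(s) = s^2 + (19/6)s + 5/2 vanishes at s = -5/3, -3/2.
Second-derivative test with P''(s) = 2s + 19/6: P''(-5/3) = -1/6 < 0 ⇒ local maximum; P''(-3/2) = 1/6 > 0 ⇒ local minimum.
The local minimum is P(-3/2) = -69/16.

-3/2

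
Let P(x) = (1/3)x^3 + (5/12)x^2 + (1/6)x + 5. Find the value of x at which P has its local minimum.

-1/3

P'(x) = x^2 + (5/6)x + 1/6. Setting P'(x) = 0 gives x ∈ {-1/2, -1/3}.
Second-derivative test with P''(x) = 2x + 5/6: P''(-1/2) = -1/6 < 0 ⇒ local maximum; P''(-1/3) = 1/6 > 0 ⇒ local minimum.
The local minimum is P(-1/3) = 1613/324.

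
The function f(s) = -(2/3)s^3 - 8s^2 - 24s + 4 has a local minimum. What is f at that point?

4

Critical points: f'(s) = -2s^2 - 16s - 24 vanishes at s = -6, -2.
Second-derivative test with f''(s) = -4s - 16: f''(-6) = 8 > 0 ⇒ local minimum; f''(-2) = -8 < 0 ⇒ local maximum.
Thus f has its local minimum at s = -6, with value 4.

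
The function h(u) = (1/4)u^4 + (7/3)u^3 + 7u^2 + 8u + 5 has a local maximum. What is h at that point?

7/3

h'(u) = u^3 + 7u^2 + 14u + 8 = 0 at u = -4, -2, -1.
h''(u) = 3u^2 + 14u + 14. h''(-4) = 6 > 0 ⇒ local minimum; h''(-2) = -2 < 0 ⇒ local maximum; h''(-1) = 3 > 0 ⇒ local minimum.
So the local maximum value is h(-2) = 7/3.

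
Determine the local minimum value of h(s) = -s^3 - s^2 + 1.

23/27

h'(s) = -3s^2 - 2s. Setting h'(s) = 0 gives s ∈ {-2/3, 0}.
Since h''(s) = -6s - 2, we get h''(-2/3) = 2 > 0 ⇒ local minimum; h''(0) = -2 < 0 ⇒ local maximum.
The local minimum is h(-2/3) = 23/27.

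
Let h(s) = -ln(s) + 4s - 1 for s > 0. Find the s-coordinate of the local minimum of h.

1/4

h'(s) = -1/s + 4 = 0 gives s = 1/4.
h''(s) = 1/s², which is positive for s > 0, so this is a local minimum.
h(1/4) = -1·ln(1/4) + 1 - 1 ≈ 1.3863.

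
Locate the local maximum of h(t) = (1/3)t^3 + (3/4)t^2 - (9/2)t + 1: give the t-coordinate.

-3

h'(t) = t^2 + (3/2)t - 9/2. Setting h'(t) = 0 gives t ∈ {-3, 3/2}.
Since h''(t) = 2t + 3/2, we get h''(-3) = -9/2 < 0 ⇒ local maximum; h''(3/2) = 9/2 > 0 ⇒ local minimum.
Thus h has its local maximum at t = -3, with value 49/4.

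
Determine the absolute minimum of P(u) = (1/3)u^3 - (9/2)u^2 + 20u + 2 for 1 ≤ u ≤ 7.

Differentiating, P'(u) = u^2 - 9u + 20; which vanishes at u = 4 and u = 5.
Candidates: P(1) = 107/6; P(4) = 94/3; P(5) = 187/6; P(7) = 215/6.
The minimum over the interval is 107/6, attained at u = 1.

107/6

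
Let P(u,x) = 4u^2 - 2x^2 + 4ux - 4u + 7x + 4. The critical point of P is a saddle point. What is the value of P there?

∂P/∂u = 8u + 4x - 4 = 0 and ∂P/∂x = 4u - 4x + 7 = 0, so (u, x) = (-1/4, 3/2).
The Hessian has P_{uu} = 8, P_{xx} = -4, P_{ux} = 4, giving D = -48 < 0, so the point is a saddle point.
P(-1/4, 3/2) = 39/4.

39/4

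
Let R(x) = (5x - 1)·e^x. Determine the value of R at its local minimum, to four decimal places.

By the product rule, R'(x) = (5x + 4)·e^x. Since e^x > 0, the only critical point is x = -4/5.
R''(-4/5) has the same sign as 5 > 0, so this is a local minimum.
R(-4/5) = (-5)·e^(-4/5) ≈ -2.2466.

-2.2466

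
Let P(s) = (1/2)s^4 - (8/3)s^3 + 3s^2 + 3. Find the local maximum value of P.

23/6

Critical points: P'(s) = 2s^3 - 8s^2 + 6s vanishes at s = 0, 1, 3.
Second-derivative test with P''(s) = 6s^2 - 16s + 6: P''(0) = 6 > 0 ⇒ local minimum; P''(1) = -4 < 0 ⇒ local maximum; P''(3) = 12 > 0 ⇒ local minimum.
Thus P has its local maximum at s = 1, with value 23/6.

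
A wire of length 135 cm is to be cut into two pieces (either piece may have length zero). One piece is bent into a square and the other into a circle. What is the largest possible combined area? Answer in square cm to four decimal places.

1450.2994

Let x be the length used for the square. Square side x/4; circle radius (135−x)/(2π).
A(x) = (x/4)² + π·((135−x)/(2π))² = x²/16 + (135−x)²/(4π) for 0 ≤ x ≤ 135. A'(x) = x/8 − (135−x)/(2π) = 0 gives x = 4·135/(π+4) ≈ 75.6134.
A'' > 0, so the interior critical point is a minimum; the maximum is at an endpoint. A(0) = 1450.2994 and A(135) = 1139.0625, so the largest area is 1450.2994.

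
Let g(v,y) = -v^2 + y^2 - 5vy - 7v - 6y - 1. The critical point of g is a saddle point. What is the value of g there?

∂g/∂v = -2v - 5y - 7 = 0 and ∂g/∂y = -5v + 2y - 6 = 0, so (v, y) = (-44/29, -23/29).
The Hessian has g_{vv} = -2, g_{yy} = 2, g_{vy} = -5, giving D = -29 < 0, so the point is a saddle point.
g(-44/29, -23/29) = 194/29.

194/29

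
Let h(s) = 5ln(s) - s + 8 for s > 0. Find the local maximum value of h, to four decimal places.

h'(s) = 5/s − 1 = 0 gives s = 5.
h''(s) = -5/s², which is negative for s > 0, so this is a local maximum.
h(5) = 5·ln(5) - 5 + 8 ≈ 11.0472.

11.0472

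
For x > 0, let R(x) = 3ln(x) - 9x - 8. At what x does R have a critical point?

R'(x) = 3/x − 9 = 0 gives x = 1/3.
R''(x) = -3/x², which is negative for x > 0, so this is a local maximum.
R(1/3) = 3·ln(1/3) - 3 - 8 ≈ -14.2958.

1/3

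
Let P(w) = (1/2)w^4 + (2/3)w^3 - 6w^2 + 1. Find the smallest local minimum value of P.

P'(w) = 2w^3 + 2w^2 - 12w. Setting P'(w) = 0 gives w ∈ {-3, 0, 2}.
Since P''(w) = 6w^2 + 4w - 12, we get P''(-3) = 30 > 0 ⇒ local minimum; P''(0) = -12 < 0 ⇒ local maximum; P''(2) = 20 > 0 ⇒ local minimum.
So the smallest local minimum value is P(-3) = -61/2.

-61/2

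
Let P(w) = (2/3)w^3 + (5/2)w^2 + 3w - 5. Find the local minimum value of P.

P'(w) = 2w^2 + 5w + 3. Setting P'(w) = 0 gives w ∈ {-3/2, -1}.
P''(w) = 4w + 5. P''(-3/2) = -1 < 0 ⇒ local maximum; P''(-1) = 1 > 0 ⇒ local minimum.
Thus P has its local minimum at w = -1, with value -37/6.

-37/6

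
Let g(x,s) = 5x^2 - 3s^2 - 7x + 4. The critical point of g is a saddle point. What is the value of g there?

∂g/∂x = 10x - 7 = 0 and ∂g/∂s = -6s = 0, so (x, s) = (7/10, 0).
The Hessian has g_{xx} = 10, g_{ss} = -6, g_{xs} = 0, giving D = -60 < 0, so the point is a saddle point.
g(7/10, 0) = 31/20.

31/20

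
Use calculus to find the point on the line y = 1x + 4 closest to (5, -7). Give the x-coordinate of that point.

Minimize D(x)^2 = (x - 5)^2 + (x + 11)^2.
d/dx[D^2] = 2(x - 5) + 2·1·(x + 11) = 0 ⇒ x = -3.
Then y = 1 and the distance is √(128) ≈ 11.3137.

-3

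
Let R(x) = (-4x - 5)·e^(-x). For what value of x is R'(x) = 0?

By the product rule, R'(x) = (4x + 1)·e^(-x). Since e^(-x) > 0, the only critical point is x = -1/4.
R''(-1/4) has the same sign as 4 > 0, so this is a local minimum.
R(-1/4) = (-4)·e^(1/4) ≈ -5.1361.

-1/4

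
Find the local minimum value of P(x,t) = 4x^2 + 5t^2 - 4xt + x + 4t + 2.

43/64

∂P/∂x = 8x - 4t + 1 = 0 and ∂P/∂t = -4x + 10t + 4 = 0, so (x, t) = (-13/32, -9/16).
The Hessian has P_{xx} = 8, P_{tt} = 10, P_{xt} = -4, giving D = 64 > 0 with P_{xx} > 0, so the point is a local minimum.
P(-13/32, -9/16) = 43/64.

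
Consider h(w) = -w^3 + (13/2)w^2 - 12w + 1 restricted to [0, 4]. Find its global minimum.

-7

Differentiating, h'(w) = -3w^2 + 13w - 12; which vanishes at w = 4/3 and w = 3.
Evaluating at the critical points and endpoints: h(0) = 1; h(4/3) = -157/27; h(3) = -7/2; h(4) = -7.
So the minimum is h(4) = -7.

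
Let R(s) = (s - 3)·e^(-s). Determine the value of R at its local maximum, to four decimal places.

0.0183

R'(s) = 1·e^(-s) + (s - 3)·(-1)·e^(-s) = (-s + 4)·e^(-s). Since e^(-s) > 0, the only critical point is s = 4.
R''(4) has the same sign as -1 < 0, so this is a local maximum.
R(4) = (1)·e^(-4) ≈ 0.0183.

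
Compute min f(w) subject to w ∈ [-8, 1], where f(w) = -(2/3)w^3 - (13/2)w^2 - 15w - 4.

-157/6

f'(w) = -2w^2 - 13w - 15, which vanishes at w = -5 and w = -3/2.
Candidates: f(-8) = 124/3; f(-5) = -49/6; f(-3/2) = 49/8; f(1) = -157/6.
The minimum over the interval is -157/6, attained at w = 1.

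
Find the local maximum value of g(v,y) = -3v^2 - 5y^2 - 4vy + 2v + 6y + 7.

97/11

∂g/∂v = -6v - 4y + 2 = 0 and ∂g/∂y = -4v - 10y + 6 = 0, so (v, y) = (-1/11, 7/11).
The Hessian has g_{vv} = -6, g_{yy} = -10, g_{vy} = -4, giving D = 44 > 0 with g_{vv} < 0, so the point is a local maximum.
g(-1/11, 7/11) = 97/11.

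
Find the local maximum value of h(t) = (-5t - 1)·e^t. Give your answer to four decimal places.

1.5060

h'(t) = (-5)·e^t + (-5t - 1)·1·e^t = (-5t - 6)·e^t. Since e^t > 0, the only critical point is t = -6/5.
h''(-6/5) has the same sign as -5 < 0, so this is a local maximum.
h(-6/5) = (5)·e^(-6/5) ≈ 1.5060.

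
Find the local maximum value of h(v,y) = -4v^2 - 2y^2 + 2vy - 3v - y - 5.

∂h/∂v = -8v + 2y - 3 = 0 and ∂h/∂y = 2v - 4y - 1 = 0, so (v, y) = (-1/2, -1/2).
The Hessian has h_{vv} = -8, h_{yy} = -4, h_{vy} = 2, giving D = 28 > 0 with h_{vv} < 0, so the point is a local maximum.
h(-1/2, -1/2) = -4.

-4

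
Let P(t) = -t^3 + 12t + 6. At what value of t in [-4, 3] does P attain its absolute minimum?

Differentiating, P'(t) = -3t^2 + 12; which vanishes at t = -2 and t = 2.
Compare values at every candidate in [-4, 3]: P(-4) = 22, P(-2) = -10, P(2) = 22, P(3) = 15.
The minimum over the interval is -10, attained at t = -2.

-2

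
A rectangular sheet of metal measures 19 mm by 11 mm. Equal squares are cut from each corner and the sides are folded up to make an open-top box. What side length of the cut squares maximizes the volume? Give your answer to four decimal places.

With cut size x, the volume is V(x) = x(19 − 2x)(11 − 2x) for 0 < x < 5.5.
V'(x) = 12x^2 − 120x + 209. Setting V'(x) = 0 gives x ≈ 2.2462 (the root in (0, 5.5)).
V''(x) = 24x − 120 is negative there, so this is the maximum; V ≈ 212.0630.

2.2462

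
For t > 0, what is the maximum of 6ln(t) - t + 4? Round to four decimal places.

P'(t) = 6/t − 1 = 0 gives t = 6.
P''(t) = -6/t², which is negative for t > 0, so this is a local maximum.
P(6) = 6·ln(6) - 6 + 4 ≈ 8.7506.

8.7506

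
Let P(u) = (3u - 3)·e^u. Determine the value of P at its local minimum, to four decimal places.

-3.0000

By the product rule, P'(u) = (3u)·e^u. Since e^u > 0, the only critical point is u = 0.
P''(0) has the same sign as 3 > 0, so this is a local minimum.
P(0) = (-3)·e^(0) ≈ -3.0000.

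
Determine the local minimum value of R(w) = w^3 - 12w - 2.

Critical points: R'(w) = 3w^2 - 12 vanishes at w = -2, 2.
Second-derivative test with R''(w) = 6w: R''(-2) = -12 < 0 ⇒ local maximum; R''(2) = 12 > 0 ⇒ local minimum.
Thus R has its local minimum at w = 2, with value -18.

-18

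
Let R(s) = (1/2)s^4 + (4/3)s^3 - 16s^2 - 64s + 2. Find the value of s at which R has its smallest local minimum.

4

R'(s) = 2s^3 + 4s^2 - 32s - 64. Setting R'(s) = 0 gives s ∈ {-4, -2, 4}.
Second-derivative test with R''(s) = 6s^2 + 8s - 32: R''(-4) = 32 > 0 ⇒ local minimum; R''(-2) = -24 < 0 ⇒ local maximum; R''(4) = 96 > 0 ⇒ local minimum.
So the smallest local minimum value is R(4) = -890/3.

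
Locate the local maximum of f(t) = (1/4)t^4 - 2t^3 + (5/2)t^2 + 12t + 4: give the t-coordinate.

3

f'(t) = t^3 - 6t^2 + 5t + 12. Setting f'(t) = 0 gives t ∈ {-1, 3, 4}.
Second-derivative test with f''(t) = 3t^2 - 12t + 5: f''(-1) = 20 > 0 ⇒ local minimum; f''(3) = -4 < 0 ⇒ local maximum; f''(4) = 5 > 0 ⇒ local minimum.
Thus f has its local maximum at t = 3, with value 115/4.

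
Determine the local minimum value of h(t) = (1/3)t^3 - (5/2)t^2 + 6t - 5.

-1/2

Critical points: h'(t) = t^2 - 5t + 6 vanishes at t = 2, 3.
h''(t) = 2t - 5. h''(2) = -1 < 0 ⇒ local maximum; h''(3) = 1 > 0 ⇒ local minimum.
So the local minimum value is h(3) = -1/2.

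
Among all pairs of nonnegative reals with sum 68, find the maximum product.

With x + y = 68, the product is P(x) = x(68 − x).
P'(x) = 68 − 2x = 0 gives x = 34; P'' = −2 < 0, so this is the maximum.
P = 34·34 = 1156.

1156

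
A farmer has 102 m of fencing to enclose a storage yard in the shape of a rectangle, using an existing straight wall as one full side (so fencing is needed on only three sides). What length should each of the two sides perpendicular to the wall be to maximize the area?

51/2

Let the sides perpendicular to the wall have length x and the parallel side y, so 2x + y = 102 and the area is A = xy = x(102 − 2x).
A'(x) = 102 − 4x = 0 gives x = 51/2, and A''(x) = −4 < 0 confirms a maximum.
Then y = 102 − 2·51/2 = 51 and A = 2601/2.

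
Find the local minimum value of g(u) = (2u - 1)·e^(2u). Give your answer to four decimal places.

Differentiating with the product rule gives g'(u) = (4u)·e^(2u). Since e^(2u) > 0, the only critical point is u = 0.
g''(0) has the same sign as 4 > 0, so this is a local minimum.
g(0) = (-1)·e^(0) ≈ -1.0000.

-1.0000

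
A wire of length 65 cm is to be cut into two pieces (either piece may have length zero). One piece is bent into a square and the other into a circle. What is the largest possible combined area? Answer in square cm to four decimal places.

Let x be the length used for the square. Square side x/4; circle radius (65−x)/(2π).
A(x) = (x/4)² + π·((65−x)/(2π))² = x²/16 + (65−x)²/(4π) for 0 ≤ x ≤ 65. A'(x) = x/8 − (65−x)/(2π) = 0 gives x = 4·65/(π+4) ≈ 36.4064.
A'' > 0, so the interior critical point is a minimum; the maximum is at an endpoint. A(0) = 336.2148 and A(65) = 264.0625, so the largest area is 336.2148.

336.2148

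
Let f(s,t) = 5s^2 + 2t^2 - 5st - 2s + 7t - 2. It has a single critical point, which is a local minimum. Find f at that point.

∂f/∂s = 10s - 5t - 2 = 0 and ∂f/∂t = -5s + 4t + 7 = 0, so (s, t) = (-9/5, -4).
The Hessian has f_{ss} = 10, f_{tt} = 4, f_{st} = -5, giving D = 15 > 0 with f_{ss} > 0, so the point is a local minimum.
f(-9/5, -4) = -71/5.

-71/5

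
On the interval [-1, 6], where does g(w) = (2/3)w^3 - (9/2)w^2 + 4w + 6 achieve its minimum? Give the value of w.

4

g'(w) = 2w^2 - 9w + 4, which vanishes at w = 1/2 and w = 4.
Compare values at every candidate in [-1, 6]: g(-1) = -19/6; g(1/2) = 167/24; g(4) = -22/3; g(6) = 12.
The minimum over the interval is -22/3, attained at w = 4.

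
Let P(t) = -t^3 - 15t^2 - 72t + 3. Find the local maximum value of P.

115

P'(t) = -3t^2 - 30t - 72 = 0 at t = -6, -4.
P''(t) = -6t - 30. P''(-6) = 6 > 0 ⇒ local minimum; P''(-4) = -6 < 0 ⇒ local maximum.
The local maximum is P(-4) = 115.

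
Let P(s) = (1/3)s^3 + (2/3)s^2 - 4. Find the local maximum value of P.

-292/81

P'(s) = s^2 + (4/3)s = 0 at s = -4/3, 0.
Second-derivative test with P''(s) = 2s + 4/3: P''(-4/3) = -4/3 < 0 ⇒ local maximum; P''(0) = 4/3 > 0 ⇒ local minimum.
Thus P has its local maximum at s = -4/3, with value -292/81.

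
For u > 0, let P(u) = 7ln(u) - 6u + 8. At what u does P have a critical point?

7/6

P'(u) = 7/u − 6 = 0 gives u = 7/6.
P''(u) = -7/u², which is negative for u > 0, so this is a local maximum.
P(7/6) = 7·ln(7/6) - 7 + 8 ≈ 2.0791.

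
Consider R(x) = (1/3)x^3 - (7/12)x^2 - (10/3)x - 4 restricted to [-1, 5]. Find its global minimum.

-517/48

Differentiating, R'(x) = x^2 - (7/6)x - 10/3; whose only zero in [-1, 5] is x = 5/2.
Candidates: R(-1) = -19/12; R(5/2) = -517/48; R(5) = 77/12.
So the minimum is R(5/2) = -517/48.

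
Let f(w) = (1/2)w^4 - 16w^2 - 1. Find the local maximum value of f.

-1

Critical points: f'(w) = 2w^3 - 32w vanishes at w = -4, 0, 4.
f''(w) = 6w^2 - 32. f''(-4) = 64 > 0 ⇒ local minimum; f''(0) = -32 < 0 ⇒ local maximum; f''(4) = 64 > 0 ⇒ local minimum.
So the local maximum value is f(0) = -1.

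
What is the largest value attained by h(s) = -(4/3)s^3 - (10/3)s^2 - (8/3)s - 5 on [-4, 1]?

113/3

h'(s) = -4s^2 - (20/3)s - 8/3, which vanishes at s = -1 and s = -2/3.
Compare values at every candidate in [-4, 1]: h(-4) = 113/3, h(-1) = -13/3, h(-2/3) = -349/81, h(1) = -37/3.
The maximum over the interval is 113/3, attained at s = -4.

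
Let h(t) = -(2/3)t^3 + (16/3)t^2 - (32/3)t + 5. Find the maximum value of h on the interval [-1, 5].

65/3

h'(t) = -2t^2 + (32/3)t - 32/3, which vanishes at t = 4/3 and t = 4.
Compare values at every candidate in [-1, 5]: h(-1) = 65/3; h(4/3) = -107/81; h(4) = 5; h(5) = 5/3.
The maximum over the interval is 65/3, attained at t = -1.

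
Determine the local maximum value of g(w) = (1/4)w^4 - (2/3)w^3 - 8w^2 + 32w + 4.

104/3

g'(w) = w^3 - 2w^2 - 16w + 32. Setting g'(w) = 0 gives w ∈ {-4, 2, 4}.
g''(w) = 3w^2 - 4w - 16. g''(-4) = 48 > 0 ⇒ local minimum; g''(2) = -12 < 0 ⇒ local maximum; g''(4) = 16 > 0 ⇒ local minimum.
The local maximum is g(2) = 104/3.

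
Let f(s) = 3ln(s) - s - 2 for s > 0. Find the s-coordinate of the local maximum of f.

f'(s) = 3/s − 1 = 0 gives s = 3.
f''(s) = -3/s², which is negative for s > 0, so this is a local maximum.
f(3) = 3·ln(3) - 3 - 2 ≈ -1.7042.

3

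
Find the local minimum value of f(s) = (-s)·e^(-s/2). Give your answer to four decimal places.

-0.7358

Differentiating with the product rule gives f'(s) = ((1/2)s - 1)·e^(-s/2). Since e^(-s/2) > 0, the only critical point is s = 2.
f''(2) has the same sign as 1/2 > 0, so this is a local minimum.
f(2) = (-2)·e^(-1) ≈ -0.7358.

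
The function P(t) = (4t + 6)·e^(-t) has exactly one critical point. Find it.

-1/2

Differentiating with the product rule gives P'(t) = (-4t - 2)·e^(-t). Since e^(-t) > 0, the only critical point is t = -1/2.
P''(-1/2) has the same sign as -4 < 0, so this is a local maximum.
P(-1/2) = (4)·e^(1/2) ≈ 6.5949.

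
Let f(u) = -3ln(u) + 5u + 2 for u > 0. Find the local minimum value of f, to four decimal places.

f'(u) = -3/u + 5 = 0 gives u = 3/5.
f''(u) = 3/u², which is positive for u > 0, so this is a local minimum.
f(3/5) = -3·ln(3/5) + 3 + 2 ≈ 6.5325.

6.5325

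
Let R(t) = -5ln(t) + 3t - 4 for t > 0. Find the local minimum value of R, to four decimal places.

-1.5541

R'(t) = -5/t + 3 = 0 gives t = 5/3.
R''(t) = 5/t², which is positive for t > 0, so this is a local minimum.
R(5/3) = -5·ln(5/3) + 5 - 4 ≈ -1.5541.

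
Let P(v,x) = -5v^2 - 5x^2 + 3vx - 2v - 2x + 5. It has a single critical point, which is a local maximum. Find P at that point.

∂P/∂v = -10v + 3x - 2 = 0 and ∂P/∂x = 3v - 10x - 2 = 0, so (v, x) = (-2/7, -2/7).
The Hessian has P_{vv} = -10, P_{xx} = -10, P_{vx} = 3, giving D = 91 > 0 with P_{vv} < 0, so the point is a local maximum.
P(-2/7, -2/7) = 39/7.

39/7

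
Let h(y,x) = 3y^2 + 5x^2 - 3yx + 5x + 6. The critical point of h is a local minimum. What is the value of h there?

∂h/∂y = 6y - 3x = 0 and ∂h/∂x = -3y + 10x + 5 = 0, so (y, x) = (-5/17, -10/17).
The Hessian has h_{yy} = 6, h_{xx} = 10, h_{yx} = -3, giving D = 51 > 0 with h_{yy} > 0, so the point is a local minimum.
h(-5/17, -10/17) = 77/17.

77/17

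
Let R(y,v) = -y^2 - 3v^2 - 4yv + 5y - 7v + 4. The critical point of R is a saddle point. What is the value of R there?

∂R/∂y = -2y - 4v + 5 = 0 and ∂R/∂v = -4y - 6v - 7 = 0, so (y, v) = (-29/2, 17/2).
The Hessian has R_{yy} = -2, R_{vv} = -6, R_{yv} = -4, giving D = -4 < 0, so the point is a saddle point.
R(-29/2, 17/2) = -62.

-62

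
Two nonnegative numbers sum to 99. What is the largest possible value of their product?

9801/4

With x + y = 99, the product is P(x) = x(99 − x).
P'(x) = 99 − 2x = 0 gives x = 99/2; P'' = −2 < 0, so this is the maximum.
P = 99/2·99/2 = 9801/4.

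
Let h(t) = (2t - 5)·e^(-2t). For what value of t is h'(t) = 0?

h'(t) = 2·e^(-2t) + (2t - 5)·(-2)·e^(-2t) = (-4t + 12)·e^(-2t). Since e^(-2t) > 0, the only critical point is t = 3.
h''(3) has the same sign as -4 < 0, so this is a local maximum.
h(3) = (1)·e^(-6) ≈ 0.0025.

3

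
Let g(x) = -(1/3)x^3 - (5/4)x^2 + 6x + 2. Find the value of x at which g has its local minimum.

-4

Critical points: g'(x) = -x^2 - (5/2)x + 6 vanishes at x = -4, 3/2.
Since g''(x) = -2x - 5/2, we get g''(-4) = 11/2 > 0 ⇒ local minimum; g''(3/2) = -11/2 < 0 ⇒ local maximum.
The local minimum is g(-4) = -62/3.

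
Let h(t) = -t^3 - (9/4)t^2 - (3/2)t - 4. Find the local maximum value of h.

-59/16

h'(t) = -3t^2 - (9/2)t - 3/2 = 0 at t = -1, -1/2.
h''(t) = -6t - 9/2. h''(-1) = 3/2 > 0 ⇒ local minimum; h''(-1/2) = -3/2 < 0 ⇒ local maximum.
Thus h has its local maximum at t = -1/2, with value -59/16.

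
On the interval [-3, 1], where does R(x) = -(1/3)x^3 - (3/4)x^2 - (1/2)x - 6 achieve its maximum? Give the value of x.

R'(x) = -x^2 - (3/2)x - 1/2, which vanishes at x = -1 and x = -1/2.
Candidates: R(-3) = -9/4; R(-1) = -71/12; R(-1/2) = -283/48; R(1) = -91/12.
The maximum over the interval is -9/4, attained at x = -3.

-3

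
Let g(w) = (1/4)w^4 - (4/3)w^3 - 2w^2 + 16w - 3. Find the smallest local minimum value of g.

-85/3

Critical points: g'(w) = w^3 - 4w^2 - 4w + 16 vanishes at w = -2, 2, 4.
Since g''(w) = 3w^2 - 8w - 4, we get g''(-2) = 24 > 0 ⇒ local minimum; g''(2) = -8 < 0 ⇒ local maximum; g''(4) = 12 > 0 ⇒ local minimum.
So the smallest local minimum value is g(-2) = -85/3.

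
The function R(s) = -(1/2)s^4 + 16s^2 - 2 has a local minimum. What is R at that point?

Critical points: R'(s) = -2s^3 + 32s vanishes at s = -4, 0, 4.
Second-derivative test with R''(s) = -6s^2 + 32: R''(-4) = -64 < 0 ⇒ local maximum; R''(0) = 32 > 0 ⇒ local minimum; R''(4) = -64 < 0 ⇒ local maximum.
So the local minimum value is R(0) = -2.

-2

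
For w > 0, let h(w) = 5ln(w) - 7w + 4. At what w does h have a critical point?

5/7

h'(w) = 5/w − 7 = 0 gives w = 5/7.
h''(w) = -5/w², which is negative for w > 0, so this is a local maximum.
h(5/7) = 5·ln(5/7) - 5 + 4 ≈ -2.6824.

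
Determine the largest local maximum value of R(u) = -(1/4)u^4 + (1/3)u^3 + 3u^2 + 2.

R'(u) = -u^3 + u^2 + 6u. Setting R'(u) = 0 gives u ∈ {-2, 0, 3}.
Since R''(u) = -3u^2 + 2u + 6, we get R''(-2) = -10 < 0 ⇒ local maximum; R''(0) = 6 > 0 ⇒ local minimum; R''(3) = -15 < 0 ⇒ local maximum.
Thus R has its largest local maximum at u = 3, with value 71/4.

71/4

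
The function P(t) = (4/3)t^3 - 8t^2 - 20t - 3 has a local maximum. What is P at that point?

P'(t) = 4t^2 - 16t - 20. Setting P'(t) = 0 gives t ∈ {-1, 5}.
Second-derivative test with P''(t) = 8t - 16: P''(-1) = -24 < 0 ⇒ local maximum; P''(5) = 24 > 0 ⇒ local minimum.
The local maximum is P(-1) = 23/3.

23/3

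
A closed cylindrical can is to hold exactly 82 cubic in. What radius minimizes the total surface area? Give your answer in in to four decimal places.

2.3544

With radius r and height h, πr²h = 82 so h = 82/(πr²), and S(r) = 2πr² + 2πrh = 2πr² + 2·82/r.
S'(r) = 4πr − 2·82/r² = 0 ⇒ r³ = 82/(2π), so r ≈ 2.3544 and h = 2r ≈ 4.7088.
S''(r) = 4π + 4·82/r³ > 0, so this is the minimum; S ≈ 104.4858.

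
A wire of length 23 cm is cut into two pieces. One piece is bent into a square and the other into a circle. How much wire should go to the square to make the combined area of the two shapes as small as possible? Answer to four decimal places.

12.8823

Let x be the length used for the square. Square side x/4; circle radius (23−x)/(2π).
A(x) = (x/4)² + π·((23−x)/(2π))² = x²/16 + (23−x)²/(4π) for 0 ≤ x ≤ 23. A'(x) = x/8 − (23−x)/(2π) = 0 gives x = 4·23/(π+4) ≈ 12.8823.
A'' = 1/8 + 1/(2π) > 0, so this gives the minimum combined area; x ≈ 12.8823 cm to the square.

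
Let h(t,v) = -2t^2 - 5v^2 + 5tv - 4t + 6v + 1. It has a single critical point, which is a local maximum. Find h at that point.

∂h/∂t = -4t + 5v - 4 = 0 and ∂h/∂v = 5t - 10v + 6 = 0, so (t, v) = (-2/3, 4/15).
The Hessian has h_{tt} = -4, h_{vv} = -10, h_{tv} = 5, giving D = 15 > 0 with h_{tt} < 0, so the point is a local maximum.
h(-2/3, 4/15) = 47/15.

47/15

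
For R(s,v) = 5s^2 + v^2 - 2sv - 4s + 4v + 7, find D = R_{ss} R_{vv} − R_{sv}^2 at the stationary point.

∂R/∂s = 10s - 2v - 4 = 0 and ∂R/∂v = -2s + 2v + 4 = 0, so (s, v) = (0, -2).
The Hessian has R_{ss} = 10, R_{vv} = 2, R_{sv} = -2, giving D = 16 > 0 with R_{ss} > 0, so the point is a local minimum.
D = (10)·(2) − (-2)^2 = 16.

16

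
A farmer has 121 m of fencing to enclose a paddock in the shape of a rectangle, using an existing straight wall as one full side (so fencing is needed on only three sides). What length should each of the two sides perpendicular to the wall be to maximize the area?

121/4

Let the sides perpendicular to the wall have length x and the parallel side y, so 2x + y = 121 and the area is A = xy = x(121 − 2x).
A'(x) = 121 − 4x = 0 gives x = 121/4, and A''(x) = −4 < 0 confirms a maximum.
Then y = 121 − 2·121/4 = 121/2 and A = 14641/8.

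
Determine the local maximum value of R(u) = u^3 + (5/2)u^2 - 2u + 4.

R'(u) = 3u^2 + 5u - 2. Setting R'(u) = 0 gives u ∈ {-2, 1/3}.
Since R''(u) = 6u + 5, we get R''(-2) = -7 < 0 ⇒ local maximum; R''(1/3) = 7 > 0 ⇒ local minimum.
So the local maximum value is R(-2) = 10.

10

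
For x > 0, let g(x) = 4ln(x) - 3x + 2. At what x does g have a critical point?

g'(x) = 4/x − 3 = 0 gives x = 4/3.
g''(x) = -4/x², which is negative for x > 0, so this is a local maximum.
g(4/3) = 4·ln(4/3) - 4 + 2 ≈ -0.8493.

4/3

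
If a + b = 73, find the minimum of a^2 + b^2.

With a + b = 73, a^2 + b^2 = a^2 + (73 − a)^2.
The derivative 2a − 2(73 − a) = 4a − 146 vanishes at a = 73/2; second derivative 4 > 0, a minimum.
The minimum is 2·(73/2)^2 = 5329/2.

5329/2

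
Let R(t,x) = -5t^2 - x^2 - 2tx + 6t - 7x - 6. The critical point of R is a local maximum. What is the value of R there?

269/16

∂R/∂t = -10t - 2x + 6 = 0 and ∂R/∂x = -2t - 2x - 7 = 0, so (t, x) = (13/8, -41/8).
The Hessian has R_{tt} = -10, R_{xx} = -2, R_{tx} = -2, giving D = 16 > 0 with R_{tt} < 0, so the point is a local maximum.
R(13/8, -41/8) = 269/16.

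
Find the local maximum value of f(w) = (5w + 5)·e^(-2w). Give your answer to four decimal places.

By the product rule, f'(w) = (-10w - 5)·e^(-2w). Since e^(-2w) > 0, the only critical point is w = -1/2.
f''(-1/2) has the same sign as -10 < 0, so this is a local maximum.
f(-1/2) = (5/2)·e^(1) ≈ 6.7957.

6.7957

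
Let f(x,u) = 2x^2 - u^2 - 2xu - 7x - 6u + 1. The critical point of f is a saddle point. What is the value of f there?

∂f/∂x = 4x - 2u - 7 = 0 and ∂f/∂u = -2x - 2u - 6 = 0, so (x, u) = (1/6, -19/6).
The Hessian has f_{xx} = 4, f_{uu} = -2, f_{xu} = -2, giving D = -12 < 0, so the point is a saddle point.
f(1/6, -19/6) = 119/12.

119/12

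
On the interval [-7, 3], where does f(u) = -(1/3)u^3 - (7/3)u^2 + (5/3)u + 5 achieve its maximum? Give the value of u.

1/3

The derivative is -u^2 - (14/3)u + 5/3, which vanishes at u = -5 and u = 1/3.
Candidates: f(-7) = -20/3,  f(-5) = -20,  f(1/3) = 428/81,  f(3) = -20.
The maximum over the interval is 428/81, attained at u = 1/3.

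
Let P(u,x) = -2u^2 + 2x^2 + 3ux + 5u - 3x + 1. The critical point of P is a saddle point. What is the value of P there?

102/25

∂P/∂u = -4u + 3x + 5 = 0 and ∂P/∂x = 3u + 4x - 3 = 0, so (u, x) = (29/25, -3/25).
The Hessian has P_{uu} = -4, P_{xx} = 4, P_{ux} = 3, giving D = -25 < 0, so the point is a saddle point.
P(29/25, -3/25) = 102/25.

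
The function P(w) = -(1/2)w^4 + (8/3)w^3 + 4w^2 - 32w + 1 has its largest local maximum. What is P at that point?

155/3

P'(w) = -2w^3 + 8w^2 + 8w - 32. Setting P'(w) = 0 gives w ∈ {-2, 2, 4}.
Since P''(w) = -6w^2 + 16w + 8, we get P''(-2) = -48 < 0 ⇒ local maximum; P''(2) = 16 > 0 ⇒ local minimum; P''(4) = -24 < 0 ⇒ local maximum.
Thus P has its largest local maximum at w = -2, with value 155/3.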